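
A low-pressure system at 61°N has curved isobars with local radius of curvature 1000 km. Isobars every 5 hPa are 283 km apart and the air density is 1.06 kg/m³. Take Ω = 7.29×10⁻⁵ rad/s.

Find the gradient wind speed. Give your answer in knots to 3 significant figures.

23.2 knots

Coriolis parameter at 61°N:
f = 2Ω sin φ = 2 × 7.29×10⁻⁵ × sin 61° = 1.28×10⁻⁴ s⁻¹
Pressure gradient: |∂P/∂n| = 500 Pa / 283000 m = 1.77×10⁻³ Pa/m
Geostrophic speed: V_g = |∂P/∂n|/(fρ) = 1.77×10⁻³/(1.28×10⁻⁴ × 1.06) = 13.1 m/s
Around a low, centrifugal force acts outward with Coriolis, so pressure-gradient force balances both:
(1/ρ)|∂P/∂n| = fV + V²/R  →  V² + fR·V − fR·V_g = 0
With fR = 1.28×10⁻⁴ × 1000×10³ m = 128 m/s:
V = [−fR + √((fR)² + 4 fR V_g)]/2 = [−128 + √(128² + 4×128×13.1)]/2 = 12 m/s
Subgeostrophic (V < V_g = 13.1 m/s), as expected around a low.
Converting: 12 m/s × 1.944 = 23.2 knots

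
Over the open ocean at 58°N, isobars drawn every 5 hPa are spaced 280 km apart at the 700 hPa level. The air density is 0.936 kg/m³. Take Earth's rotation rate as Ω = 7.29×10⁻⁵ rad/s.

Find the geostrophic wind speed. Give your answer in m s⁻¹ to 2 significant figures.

15 m s⁻¹

Coriolis parameter at 58°N:
f = 2Ω sin φ = 2 × 7.29×10⁻⁵ × sin 58° = 1.24×10⁻⁴ s⁻¹
Pressure gradient: |∂P/∂n| = 500 Pa / 280000 m = 1.79×10⁻³ Pa/m
Geostrophic balance (pressure-gradient force = Coriolis force):
V_g = (1/(fρ)) |∂P/∂n| = 1.79×10⁻³ / (1.24×10⁻⁴ × 0.936) = 15.4 m/s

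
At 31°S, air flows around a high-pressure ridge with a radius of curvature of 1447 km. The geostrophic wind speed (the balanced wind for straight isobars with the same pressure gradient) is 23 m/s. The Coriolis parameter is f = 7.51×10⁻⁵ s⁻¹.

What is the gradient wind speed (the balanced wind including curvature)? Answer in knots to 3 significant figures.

64.3 knots

Around a high, pressure-gradient force acts outward with centrifugal, so Coriolis balances both:
fV = (1/ρ)|∂P/∂n| + V²/R  →  V² − fR·V + fR·V_g = 0
With fR = 7.51×10⁻⁵ × 1447×10³ m = 109 m/s:
V = [fR − √((fR)² − 4 fR V_g)]/2 = [109 − √(109² − 4×109×23)]/2 = 33.1 m/s
Supergeostrophic (V > V_g = 23 m/s), as expected around a high.
Converting: 33.1 m/s × 1.944 = 64.3 knots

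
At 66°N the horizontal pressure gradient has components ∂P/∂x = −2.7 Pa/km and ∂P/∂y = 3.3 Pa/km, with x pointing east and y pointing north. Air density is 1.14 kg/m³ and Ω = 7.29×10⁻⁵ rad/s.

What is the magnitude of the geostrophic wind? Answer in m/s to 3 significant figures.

Coriolis parameter at 66°N:
f = 2Ω sin φ = 2 × 7.29×10⁻⁵ × sin 66° = 1.33×10⁻⁴ s⁻¹
Component geostrophic relations (x east, y north):
u_g = −(1/(fρ)) ∂P/∂y,  v_g = (1/(fρ)) ∂P/∂x
u_g = −(3.3×10⁻³)/(1.33×10⁻⁴ × 1.14) = −21.7 m/s;  v_g = (−2.7×10⁻³)/(1.33×10⁻⁴ × 1.14) = −17.8 m/s
|V_g| = √(u_g² + v_g²) = 28.1 m/s

28.1 m/s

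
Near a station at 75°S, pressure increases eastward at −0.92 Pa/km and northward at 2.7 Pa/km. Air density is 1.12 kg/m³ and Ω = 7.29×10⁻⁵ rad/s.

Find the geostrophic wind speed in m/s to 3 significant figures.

18.1 m/s

Coriolis parameter at 75°S:
f = 2Ω sin φ = 2 × 7.29×10⁻⁵ × sin 75° = 1.41×10⁻⁴ s⁻¹
In the Southern Hemisphere f is negative: f = −1.41×10⁻⁴ s⁻¹.
Component geostrophic relations (x east, y north):
u_g = −(1/(fρ)) ∂P/∂y,  v_g = (1/(fρ)) ∂P/∂x
u_g = −(2.7×10⁻³)/(−1.41×10⁻⁴ × 1.12) = 17.1 m/s;  v_g = (−0.92×10⁻³)/(−1.41×10⁻⁴ × 1.12) = 5.83 m/s
|V_g| = √(u_g² + v_g²) = 18.1 m/s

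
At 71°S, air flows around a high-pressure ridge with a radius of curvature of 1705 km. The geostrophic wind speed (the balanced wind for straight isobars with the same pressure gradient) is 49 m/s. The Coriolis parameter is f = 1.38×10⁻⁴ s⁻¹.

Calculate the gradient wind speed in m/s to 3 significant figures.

Around a high, pressure-gradient force acts outward with centrifugal, so Coriolis balances both:
fV = (1/ρ)|∂P/∂n| + V²/R  →  V² − fR·V + fR·V_g = 0
With fR = 1.38×10⁻⁴ × 1705×10³ m = 235 m/s:
V = [fR − √((fR)² − 4 fR V_g)]/2 = [235 − √(235² − 4×235×49)]/2 = 69.6 m/s
Supergeostrophic (V > V_g = 49 m/s), as expected around a high.

69.6 m/s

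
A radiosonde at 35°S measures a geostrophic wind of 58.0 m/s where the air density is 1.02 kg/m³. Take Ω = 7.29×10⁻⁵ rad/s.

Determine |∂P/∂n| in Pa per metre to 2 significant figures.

4.9×10⁻³ Pa/m

Coriolis parameter at 35°S:
f = 2Ω sin φ = 2 × 7.29×10⁻⁵ × sin 35° = 8.36×10⁻⁵ s⁻¹
Geostrophic balance rearranged: |∂P/∂n| = f ρ V_g
|∂P/∂n| = 8.36×10⁻⁵ × 1.02 × 58.0 = 4.95×10⁻³ Pa/m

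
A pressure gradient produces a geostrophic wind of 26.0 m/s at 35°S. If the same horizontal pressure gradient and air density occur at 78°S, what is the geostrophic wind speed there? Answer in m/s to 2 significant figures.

With the same pressure gradient and density, V_g ∝ 1/f ∝ 1/sin φ.
V₂ = V₁ · sin φ₁ / sin φ₂ = 26.0 × sin 35° / sin 78°
V₂ = 26.0 × 0.5736/0.9781 = 15 m/s

15 m/s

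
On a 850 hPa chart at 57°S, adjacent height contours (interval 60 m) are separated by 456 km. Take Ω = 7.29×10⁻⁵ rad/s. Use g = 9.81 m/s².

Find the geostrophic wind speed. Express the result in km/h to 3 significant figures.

38.0 km/h

Coriolis parameter at 57°S:
f = 2Ω sin φ = 2 × 7.29×10⁻⁵ × sin 57° = 1.22×10⁻⁴ s⁻¹
Height gradient: |∂Z/∂n| = 60 m / 456000 m = 1.32×10⁻⁴
On a pressure surface, geostrophic balance gives V_g = (g/f)|∂Z/∂n|:
V_g = 9.81 × 1.32×10⁻⁴ / 1.22×10⁻⁴ = 10.6 m/s
Converting: 10.6 m/s × 3.6 = 38.0 km/h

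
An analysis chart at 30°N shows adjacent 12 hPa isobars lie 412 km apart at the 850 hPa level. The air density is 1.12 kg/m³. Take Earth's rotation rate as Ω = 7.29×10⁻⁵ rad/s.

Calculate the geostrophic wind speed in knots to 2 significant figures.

69 knots

Coriolis parameter at 30°N:
f = 2Ω sin φ = 2 × 7.29×10⁻⁵ × sin 30° = 7.29×10⁻⁵ s⁻¹
Pressure gradient: |∂P/∂n| = 1200 Pa / 412000 m = 2.91×10⁻³ Pa/m
Geostrophic balance (pressure-gradient force = Coriolis force):
V_g = (1/(fρ)) |∂P/∂n| = 2.91×10⁻³ / (7.29×10⁻⁵ × 1.12) = 35.7 m/s
Converting: 35.7 m/s × 1.944 = 69 knots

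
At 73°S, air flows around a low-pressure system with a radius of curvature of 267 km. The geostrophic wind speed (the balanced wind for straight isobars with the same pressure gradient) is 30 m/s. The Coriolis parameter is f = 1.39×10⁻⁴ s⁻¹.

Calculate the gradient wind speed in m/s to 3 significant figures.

19.6 m/s

Around a low, centrifugal force acts outward with Coriolis, so pressure-gradient force balances both:
(1/ρ)|∂P/∂n| = fV + V²/R  →  V² + fR·V − fR·V_g = 0
With fR = 1.39×10⁻⁴ × 267×10³ m = 37.1 m/s:
V = [−fR + √((fR)² + 4 fR V_g)]/2 = [−37.1 + √(37.1² + 4×37.1×30)]/2 = 19.6 m/s
Subgeostrophic (V < V_g = 30 m/s), as expected around a low.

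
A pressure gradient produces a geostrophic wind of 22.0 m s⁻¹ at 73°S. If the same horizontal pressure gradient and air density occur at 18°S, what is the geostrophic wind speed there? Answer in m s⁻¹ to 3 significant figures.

68.1 m s⁻¹

With the same pressure gradient and density, V_g ∝ 1/f ∝ 1/sin φ.
V₂ = V₁ · sin φ₁ / sin φ₂ = 22.0 × sin 73° / sin 18°
V₂ = 22.0 × 0.9563/0.3090 = 68.1 m s⁻¹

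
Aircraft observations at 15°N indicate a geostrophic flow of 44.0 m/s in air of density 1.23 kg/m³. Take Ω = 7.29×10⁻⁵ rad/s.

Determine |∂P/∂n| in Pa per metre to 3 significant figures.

Coriolis parameter at 15°N:
f = 2Ω sin φ = 2 × 7.29×10⁻⁵ × sin 15° = 3.77×10⁻⁵ s⁻¹
Geostrophic balance rearranged: |∂P/∂n| = f ρ V_g
|∂P/∂n| = 3.77×10⁻⁵ × 1.23 × 44.0 = 2.04×10⁻³ Pa/m

2.04×10⁻³ Pa/m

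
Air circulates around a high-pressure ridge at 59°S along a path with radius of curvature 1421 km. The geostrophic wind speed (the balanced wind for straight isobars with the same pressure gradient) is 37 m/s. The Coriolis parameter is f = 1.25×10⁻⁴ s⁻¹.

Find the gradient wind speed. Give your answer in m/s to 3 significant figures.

52.5 m/s

Around a high, pressure-gradient force acts outward with centrifugal, so Coriolis balances both:
fV = (1/ρ)|∂P/∂n| + V²/R  →  V² − fR·V + fR·V_g = 0
With fR = 1.25×10⁻⁴ × 1421×10³ m = 178 m/s:
V = [fR − √((fR)² − 4 fR V_g)]/2 = [178 − √(178² − 4×178×37)]/2 = 52.5 m/s
Supergeostrophic (V > V_g = 37 m/s), as expected around a high.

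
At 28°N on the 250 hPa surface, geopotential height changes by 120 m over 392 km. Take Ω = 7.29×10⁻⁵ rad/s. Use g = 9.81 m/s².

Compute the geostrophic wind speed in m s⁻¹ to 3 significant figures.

43.9 m s⁻¹

Coriolis parameter at 28°N:
f = 2Ω sin φ = 2 × 7.29×10⁻⁵ × sin 28° = 6.84×10⁻⁵ s⁻¹
Height gradient: |∂Z/∂n| = 120 m / 392000 m = 3.06×10⁻⁴
On a pressure surface, geostrophic balance gives V_g = (g/f)|∂Z/∂n|:
V_g = 9.81 × 3.06×10⁻⁴ / 6.84×10⁻⁵ = 43.9 m/s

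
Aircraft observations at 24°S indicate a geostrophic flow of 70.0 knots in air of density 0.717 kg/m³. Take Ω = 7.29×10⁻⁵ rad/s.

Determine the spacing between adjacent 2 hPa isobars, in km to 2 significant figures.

Coriolis parameter at 24°S:
f = 2Ω sin φ = 2 × 7.29×10⁻⁵ × sin 24° = 5.93×10⁻⁵ s⁻¹
Wind speed in SI: 70.0 knots = 36.0 m/s
Geostrophic balance rearranged: |∂P/∂n| = f ρ V_g
|∂P/∂n| = 5.93×10⁻⁵ × 0.717 × 36.0 = 1.53×10⁻³ Pa/m
Isobar spacing: Δn = ΔP/|∂P/∂n| = 200 Pa / 1.53×10⁻³ Pa/m = 130618 m ≈ 130 km

130 km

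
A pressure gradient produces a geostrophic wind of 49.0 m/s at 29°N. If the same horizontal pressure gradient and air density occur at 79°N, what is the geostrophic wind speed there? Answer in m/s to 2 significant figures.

With the same pressure gradient and density, V_g ∝ 1/f ∝ 1/sin φ.
V₂ = V₁ · sin φ₁ / sin φ₂ = 49.0 × sin 29° / sin 79°
V₂ = 49.0 × 0.4848/0.9816 = 24 m/s

24 m/s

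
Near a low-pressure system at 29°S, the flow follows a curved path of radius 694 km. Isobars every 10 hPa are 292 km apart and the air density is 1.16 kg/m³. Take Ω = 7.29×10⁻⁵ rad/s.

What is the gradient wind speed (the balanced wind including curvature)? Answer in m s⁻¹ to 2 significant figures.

Coriolis parameter at 29°S:
f = 2Ω sin φ = 2 × 7.29×10⁻⁵ × sin 29° = 7.07×10⁻⁵ s⁻¹
Pressure gradient: |∂P/∂n| = 1000 Pa / 292000 m = 3.42×10⁻³ Pa/m
Geostrophic speed: V_g = |∂P/∂n|/(fρ) = 3.42×10⁻³/(7.07×10⁻⁵ × 1.16) = 41.8 m/s
Around a low, centrifugal force acts outward with Coriolis, so pressure-gradient force balances both:
(1/ρ)|∂P/∂n| = fV + V²/R  →  V² + fR·V − fR·V_g = 0
With fR = 7.07×10⁻⁵ × 694×10³ m = 49.1 m/s:
V = [−fR + √((fR)² + 4 fR V_g)]/2 = [−49.1 + √(49.1² + 4×49.1×41.8)]/2 = 27 m/s
Subgeostrophic (V < V_g = 41.8 m/s), as expected around a low.

27 m s⁻¹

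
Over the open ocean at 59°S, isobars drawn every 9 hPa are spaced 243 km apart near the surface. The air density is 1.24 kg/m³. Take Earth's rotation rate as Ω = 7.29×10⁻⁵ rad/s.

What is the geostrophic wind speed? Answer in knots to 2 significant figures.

46 knots

Coriolis parameter at 59°S:
f = 2Ω sin φ = 2 × 7.29×10⁻⁵ × sin 59° = 1.25×10⁻⁴ s⁻¹
Pressure gradient: |∂P/∂n| = 900 Pa / 243000 m = 3.70×10⁻³ Pa/m
Geostrophic balance (pressure-gradient force = Coriolis force):
V_g = (1/(fρ)) |∂P/∂n| = 3.70×10⁻³ / (1.25×10⁻⁴ × 1.24) = 23.9 m/s
Converting: 23.9 m/s × 1.944 = 46 knots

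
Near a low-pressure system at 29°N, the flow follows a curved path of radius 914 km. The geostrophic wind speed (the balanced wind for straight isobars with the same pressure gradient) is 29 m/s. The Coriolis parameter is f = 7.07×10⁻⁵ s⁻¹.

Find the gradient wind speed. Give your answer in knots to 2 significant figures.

42 knots

Around a low, centrifugal force acts outward with Coriolis, so pressure-gradient force balances both:
(1/ρ)|∂P/∂n| = fV + V²/R  →  V² + fR·V − fR·V_g = 0
With fR = 7.07×10⁻⁵ × 914×10³ m = 64.6 m/s:
V = [−fR + √((fR)² + 4 fR V_g)]/2 = [−64.6 + √(64.6² + 4×64.6×29)]/2 = 21.7 m/s
Subgeostrophic (V < V_g = 29 m/s), as expected around a low.
Converting: 21.7 m/s × 1.944 = 42 knots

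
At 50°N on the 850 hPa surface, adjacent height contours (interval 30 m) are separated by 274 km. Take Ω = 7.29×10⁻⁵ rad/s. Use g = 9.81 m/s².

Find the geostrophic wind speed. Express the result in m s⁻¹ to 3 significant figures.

9.62 m s⁻¹

Coriolis parameter at 50°N:
f = 2Ω sin φ = 2 × 7.29×10⁻⁵ × sin 50° = 1.12×10⁻⁴ s⁻¹
Height gradient: |∂Z/∂n| = 30 m / 274000 m = 1.09×10⁻⁴
On a pressure surface, geostrophic balance gives V_g = (g/f)|∂Z/∂n|:
V_g = 9.81 × 1.09×10⁻⁴ / 1.12×10⁻⁴ = 9.62 m/s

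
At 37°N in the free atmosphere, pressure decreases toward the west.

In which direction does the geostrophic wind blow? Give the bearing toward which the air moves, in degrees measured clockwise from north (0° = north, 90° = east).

The pressure-gradient force points toward the west (bearing 270°).
Geostrophic balance: in the Northern Hemisphere the Coriolis force deflects motion to the right, so the geostrophic wind blows 90° to the right of the pressure-gradient force (low pressure on the left).
Rotating 270° by 90° clockwise gives 000° — the wind blows toward the north.

000°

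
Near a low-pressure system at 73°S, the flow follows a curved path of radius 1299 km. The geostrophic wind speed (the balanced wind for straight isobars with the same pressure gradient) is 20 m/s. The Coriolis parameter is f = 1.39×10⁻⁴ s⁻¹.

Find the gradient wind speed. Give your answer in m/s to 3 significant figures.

Around a low, centrifugal force acts outward with Coriolis, so pressure-gradient force balances both:
(1/ρ)|∂P/∂n| = fV + V²/R  →  V² + fR·V − fR·V_g = 0
With fR = 1.39×10⁻⁴ × 1299×10³ m = 181 m/s:
V = [−fR + √((fR)² + 4 fR V_g)]/2 = [−181 + √(181² + 4×181×20)]/2 = 18.2 m/s
Subgeostrophic (V < V_g = 20 m/s), as expected around a low.

18.2 m/s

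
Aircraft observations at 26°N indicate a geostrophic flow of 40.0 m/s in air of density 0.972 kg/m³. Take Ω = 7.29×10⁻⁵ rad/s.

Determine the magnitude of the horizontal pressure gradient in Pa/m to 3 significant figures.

Coriolis parameter at 26°N:
f = 2Ω sin φ = 2 × 7.29×10⁻⁵ × sin 26° = 6.39×10⁻⁵ s⁻¹
Geostrophic balance rearranged: |∂P/∂n| = f ρ V_g
|∂P/∂n| = 6.39×10⁻⁵ × 0.972 × 40.0 = 2.48×10⁻³ Pa/m

2.48×10⁻³ Pa/m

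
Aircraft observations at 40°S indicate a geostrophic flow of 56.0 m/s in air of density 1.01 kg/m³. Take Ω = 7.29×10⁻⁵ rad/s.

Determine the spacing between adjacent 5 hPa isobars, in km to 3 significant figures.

Coriolis parameter at 40°S:
f = 2Ω sin φ = 2 × 7.29×10⁻⁵ × sin 40° = 9.37×10⁻⁵ s⁻¹
Geostrophic balance rearranged: |∂P/∂n| = f ρ V_g
|∂P/∂n| = 9.37×10⁻⁵ × 1.01 × 56.0 = 5.30×10⁻³ Pa/m
Isobar spacing: Δn = ΔP/|∂P/∂n| = 500 Pa / 5.30×10⁻³ Pa/m = 94327 m ≈ 94.3 km

94.3 km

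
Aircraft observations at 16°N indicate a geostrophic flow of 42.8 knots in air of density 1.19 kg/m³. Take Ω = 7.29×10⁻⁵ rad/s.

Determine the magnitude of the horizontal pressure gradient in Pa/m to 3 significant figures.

Coriolis parameter at 16°N:
f = 2Ω sin φ = 2 × 7.29×10⁻⁵ × sin 16° = 4.02×10⁻⁵ s⁻¹
Wind speed in SI: 42.8 knots = 22.0 m/s
Geostrophic balance rearranged: |∂P/∂n| = f ρ V_g
|∂P/∂n| = 4.02×10⁻⁵ × 1.19 × 22.0 = 1.05×10⁻³ Pa/m

1.05×10⁻³ Pa/m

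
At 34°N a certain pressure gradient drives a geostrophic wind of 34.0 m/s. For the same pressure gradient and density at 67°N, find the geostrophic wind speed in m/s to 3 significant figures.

With the same pressure gradient and density, V_g ∝ 1/f ∝ 1/sin φ.
V₂ = V₁ · sin φ₁ / sin φ₂ = 34.0 × sin 34° / sin 67°
V₂ = 34.0 × 0.5592/0.9205 = 20.7 m/s

20.7 m/s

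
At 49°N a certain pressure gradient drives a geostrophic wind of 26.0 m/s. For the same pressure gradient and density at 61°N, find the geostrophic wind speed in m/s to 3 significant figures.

With the same pressure gradient and density, V_g ∝ 1/f ∝ 1/sin φ.
V₂ = V₁ · sin φ₁ / sin φ₂ = 26.0 × sin 49° / sin 61°
V₂ = 26.0 × 0.7547/0.8746 = 22.4 m/s

22.4 m/s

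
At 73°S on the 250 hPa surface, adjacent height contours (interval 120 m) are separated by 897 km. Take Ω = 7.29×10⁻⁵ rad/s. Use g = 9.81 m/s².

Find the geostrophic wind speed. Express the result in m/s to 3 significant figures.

Coriolis parameter at 73°S:
f = 2Ω sin φ = 2 × 7.29×10⁻⁵ × sin 73° = 1.39×10⁻⁴ s⁻¹
Height gradient: |∂Z/∂n| = 120 m / 897000 m = 1.34×10⁻⁴
On a pressure surface, geostrophic balance gives V_g = (g/f)|∂Z/∂n|:
V_g = 9.81 × 1.34×10⁻⁴ / 1.39×10⁻⁴ = 9.41 m/s

9.41 m/s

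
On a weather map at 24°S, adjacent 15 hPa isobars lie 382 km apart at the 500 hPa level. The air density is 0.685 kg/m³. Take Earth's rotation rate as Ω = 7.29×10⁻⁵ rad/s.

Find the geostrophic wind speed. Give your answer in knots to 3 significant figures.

Coriolis parameter at 24°S:
f = 2Ω sin φ = 2 × 7.29×10⁻⁵ × sin 24° = 5.93×10⁻⁵ s⁻¹
Pressure gradient: |∂P/∂n| = 1500 Pa / 382000 m = 3.93×10⁻³ Pa/m
Geostrophic balance (pressure-gradient force = Coriolis force):
V_g = (1/(fρ)) |∂P/∂n| = 3.93×10⁻³ / (5.93×10⁻⁵ × 0.685) = 96.7 m/s
Converting: 96.7 m/s × 1.944 = 188 knots

188 knots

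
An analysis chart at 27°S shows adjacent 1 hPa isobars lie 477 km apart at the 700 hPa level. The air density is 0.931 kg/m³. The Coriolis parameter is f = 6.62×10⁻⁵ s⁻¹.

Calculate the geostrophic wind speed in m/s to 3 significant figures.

3.40 m/s

Pressure gradient: |∂P/∂n| = 100 Pa / 477000 m = 2.10×10⁻⁴ Pa/m
Geostrophic balance (pressure-gradient force = Coriolis force):
V_g = (1/(fρ)) |∂P/∂n| = 2.10×10⁻⁴ / (6.62×10⁻⁵ × 0.931) = 3.40 m/s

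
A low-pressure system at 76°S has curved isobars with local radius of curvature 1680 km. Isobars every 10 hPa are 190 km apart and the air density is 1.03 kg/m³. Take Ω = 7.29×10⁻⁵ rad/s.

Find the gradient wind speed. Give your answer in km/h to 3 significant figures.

115 km/h

Coriolis parameter at 76°S:
f = 2Ω sin φ = 2 × 7.29×10⁻⁵ × sin 76° = 1.41×10⁻⁴ s⁻¹
Pressure gradient: |∂P/∂n| = 1000 Pa / 190000 m = 5.26×10⁻³ Pa/m
Geostrophic speed: V_g = |∂P/∂n|/(fρ) = 5.26×10⁻³/(1.41×10⁻⁴ × 1.03) = 36.1 m/s
Around a low, centrifugal force acts outward with Coriolis, so pressure-gradient force balances both:
(1/ρ)|∂P/∂n| = fV + V²/R  →  V² + fR·V − fR·V_g = 0
With fR = 1.41×10⁻⁴ × 1680×10³ m = 238 m/s:
V = [−fR + √((fR)² + 4 fR V_g)]/2 = [−238 + √(238² + 4×238×36.1)]/2 = 31.9 m/s
Subgeostrophic (V < V_g = 36.1 m/s), as expected around a low.
Converting: 31.9 m/s × 3.6 = 115 km/h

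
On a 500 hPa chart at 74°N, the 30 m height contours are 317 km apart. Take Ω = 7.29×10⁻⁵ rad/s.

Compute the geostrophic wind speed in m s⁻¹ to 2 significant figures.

6.6 m s⁻¹

Coriolis parameter at 74°N:
f = 2Ω sin φ = 2 × 7.29×10⁻⁵ × sin 74° = 1.40×10⁻⁴ s⁻¹
Height gradient: |∂Z/∂n| = 30 m / 317000 m = 9.46×10⁻⁵
On a pressure surface, geostrophic balance gives V_g = (g/f)|∂Z/∂n|:
V_g = 9.81 × 9.46×10⁻⁵ / 1.40×10⁻⁴ = 6.62 m/s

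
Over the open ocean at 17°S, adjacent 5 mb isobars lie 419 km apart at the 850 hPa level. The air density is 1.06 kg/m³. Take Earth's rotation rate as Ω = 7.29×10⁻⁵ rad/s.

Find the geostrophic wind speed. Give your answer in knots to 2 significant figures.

51 knots

Coriolis parameter at 17°S:
f = 2Ω sin φ = 2 × 7.29×10⁻⁵ × sin 17° = 4.26×10⁻⁵ s⁻¹
Pressure gradient: |∂P/∂n| = 500 Pa / 419000 m = 1.19×10⁻³ Pa/m
Geostrophic balance (pressure-gradient force = Coriolis force):
V_g = (1/(fρ)) |∂P/∂n| = 1.19×10⁻³ / (4.26×10⁻⁵ × 1.06) = 26.4 m/s
Converting: 26.4 m/s × 1.944 = 51 knots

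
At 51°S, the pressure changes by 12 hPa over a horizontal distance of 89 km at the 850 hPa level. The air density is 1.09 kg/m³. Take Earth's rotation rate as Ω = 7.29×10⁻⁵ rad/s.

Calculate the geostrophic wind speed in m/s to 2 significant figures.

110 m/s

Coriolis parameter at 51°S:
f = 2Ω sin φ = 2 × 7.29×10⁻⁵ × sin 51° = 1.13×10⁻⁴ s⁻¹
Pressure gradient: |∂P/∂n| = 1200 Pa / 89000 m = 1.35×10⁻² Pa/m
Geostrophic balance (pressure-gradient force = Coriolis force):
V_g = (1/(fρ)) |∂P/∂n| = 1.35×10⁻² / (1.13×10⁻⁴ × 1.09) = 109 m/s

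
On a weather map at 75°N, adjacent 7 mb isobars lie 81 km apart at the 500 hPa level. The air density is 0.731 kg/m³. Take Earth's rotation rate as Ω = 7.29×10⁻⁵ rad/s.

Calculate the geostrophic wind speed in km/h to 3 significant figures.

302 km/h

Coriolis parameter at 75°N:
f = 2Ω sin φ = 2 × 7.29×10⁻⁵ × sin 75° = 1.41×10⁻⁴ s⁻¹
Pressure gradient: |∂P/∂n| = 700 Pa / 81000 m = 8.64×10⁻³ Pa/m
Geostrophic balance (pressure-gradient force = Coriolis force):
V_g = (1/(fρ)) |∂P/∂n| = 8.64×10⁻³ / (1.41×10⁻⁴ × 0.731) = 83.9 m/s
Converting: 83.9 m/s × 3.6 = 302 km/h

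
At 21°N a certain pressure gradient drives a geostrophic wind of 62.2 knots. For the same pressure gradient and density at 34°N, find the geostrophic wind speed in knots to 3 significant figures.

39.9 knots

With the same pressure gradient and density, V_g ∝ 1/f ∝ 1/sin φ.
V₂ = V₁ · sin φ₁ / sin φ₂ = 62.2 × sin 21° / sin 34°
V₂ = 62.2 × 0.3584/0.5592 = 39.9 knots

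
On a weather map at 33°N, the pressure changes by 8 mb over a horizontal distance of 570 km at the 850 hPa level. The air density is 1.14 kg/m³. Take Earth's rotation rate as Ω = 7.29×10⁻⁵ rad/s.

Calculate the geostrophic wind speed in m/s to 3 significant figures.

Coriolis parameter at 33°N:
f = 2Ω sin φ = 2 × 7.29×10⁻⁵ × sin 33° = 7.94×10⁻⁵ s⁻¹
Pressure gradient: |∂P/∂n| = 800 Pa / 570000 m = 1.40×10⁻³ Pa/m
Geostrophic balance (pressure-gradient force = Coriolis force):
V_g = (1/(fρ)) |∂P/∂n| = 1.40×10⁻³ / (7.94×10⁻⁵ × 1.14) = 15.5 m/s

15.5 m/s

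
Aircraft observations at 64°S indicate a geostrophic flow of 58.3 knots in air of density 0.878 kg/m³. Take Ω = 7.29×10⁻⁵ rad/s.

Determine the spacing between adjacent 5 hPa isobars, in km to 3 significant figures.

Coriolis parameter at 64°S:
f = 2Ω sin φ = 2 × 7.29×10⁻⁵ × sin 64° = 1.31×10⁻⁴ s⁻¹
Wind speed in SI: 58.3 knots = 30.0 m/s
Geostrophic balance rearranged: |∂P/∂n| = f ρ V_g
|∂P/∂n| = 1.31×10⁻⁴ × 0.878 × 30.0 = 3.45×10⁻³ Pa/m
Isobar spacing: Δn = ΔP/|∂P/∂n| = 500 Pa / 3.45×10⁻³ Pa/m = 144894 m ≈ 145 km

145 km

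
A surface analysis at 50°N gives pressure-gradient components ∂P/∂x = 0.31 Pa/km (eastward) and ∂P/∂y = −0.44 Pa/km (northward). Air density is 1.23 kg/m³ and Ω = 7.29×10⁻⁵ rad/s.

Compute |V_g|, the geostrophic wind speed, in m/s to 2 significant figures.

Coriolis parameter at 50°N:
f = 2Ω sin φ = 2 × 7.29×10⁻⁵ × sin 50° = 1.12×10⁻⁴ s⁻¹
Component geostrophic relations (x east, y north):
u_g = −(1/(fρ)) ∂P/∂y,  v_g = (1/(fρ)) ∂P/∂x
u_g = −(−0.44×10⁻³)/(1.12×10⁻⁴ × 1.23) = 3.20 m/s;  v_g = (0.31×10⁻³)/(1.12×10⁻⁴ × 1.23) = 2.26 m/s
|V_g| = √(u_g² + v_g²) = 3.92 m/s

3.9 m/s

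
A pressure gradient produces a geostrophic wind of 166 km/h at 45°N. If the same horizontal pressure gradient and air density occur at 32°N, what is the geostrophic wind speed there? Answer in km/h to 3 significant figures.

With the same pressure gradient and density, V_g ∝ 1/f ∝ 1/sin φ.
V₂ = V₁ · sin φ₁ / sin φ₂ = 166 × sin 45° / sin 32°
V₂ = 166 × 0.7071/0.5299 = 222 km/h

222 km/h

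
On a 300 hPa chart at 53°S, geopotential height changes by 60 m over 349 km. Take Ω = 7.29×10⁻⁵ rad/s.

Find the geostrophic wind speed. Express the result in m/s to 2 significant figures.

14 m/s

Coriolis parameter at 53°S:
f = 2Ω sin φ = 2 × 7.29×10⁻⁵ × sin 53° = 1.16×10⁻⁴ s⁻¹
Height gradient: |∂Z/∂n| = 60 m / 349000 m = 1.72×10⁻⁴
On a pressure surface, geostrophic balance gives V_g = (g/f)|∂Z/∂n|:
V_g = 9.81 × 1.72×10⁻⁴ / 1.16×10⁻⁴ = 14.5 m/s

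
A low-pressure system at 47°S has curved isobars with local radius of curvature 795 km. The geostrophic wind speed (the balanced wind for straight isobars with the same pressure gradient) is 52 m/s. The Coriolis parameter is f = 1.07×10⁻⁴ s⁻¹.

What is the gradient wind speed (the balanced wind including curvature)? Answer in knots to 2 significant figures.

Around a low, centrifugal force acts outward with Coriolis, so pressure-gradient force balances both:
(1/ρ)|∂P/∂n| = fV + V²/R  →  V² + fR·V − fR·V_g = 0
With fR = 1.07×10⁻⁴ × 795×10³ m = 85.1 m/s:
V = [−fR + √((fR)² + 4 fR V_g)]/2 = [−85.1 + √(85.1² + 4×85.1×52)]/2 = 36.4 m/s
Subgeostrophic (V < V_g = 52 m/s), as expected around a low.
Converting: 36.4 m/s × 1.944 = 71 knots

71 knots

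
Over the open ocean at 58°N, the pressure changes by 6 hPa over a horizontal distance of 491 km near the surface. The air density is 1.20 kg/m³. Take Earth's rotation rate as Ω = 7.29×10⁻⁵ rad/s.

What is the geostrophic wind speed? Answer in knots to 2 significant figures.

16 knots

Coriolis parameter at 58°N:
f = 2Ω sin φ = 2 × 7.29×10⁻⁵ × sin 58° = 1.24×10⁻⁴ s⁻¹
Pressure gradient: |∂P/∂n| = 600 Pa / 491000 m = 1.22×10⁻³ Pa/m
Geostrophic balance (pressure-gradient force = Coriolis force):
V_g = (1/(fρ)) |∂P/∂n| = 1.22×10⁻³ / (1.24×10⁻⁴ × 1.20) = 8.24 m/s
Converting: 8.24 m/s × 1.944 = 16 knots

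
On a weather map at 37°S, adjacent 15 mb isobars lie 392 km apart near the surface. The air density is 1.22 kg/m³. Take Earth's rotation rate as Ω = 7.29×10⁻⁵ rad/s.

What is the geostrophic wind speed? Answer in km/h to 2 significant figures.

Coriolis parameter at 37°S:
f = 2Ω sin φ = 2 × 7.29×10⁻⁵ × sin 37° = 8.77×10⁻⁵ s⁻¹
Pressure gradient: |∂P/∂n| = 1500 Pa / 392000 m = 3.83×10⁻³ Pa/m
Geostrophic balance (pressure-gradient force = Coriolis force):
V_g = (1/(fρ)) |∂P/∂n| = 3.83×10⁻³ / (8.77×10⁻⁵ × 1.22) = 35.7 m/s
Converting: 35.7 m/s × 3.6 = 130 km/h

130 km/h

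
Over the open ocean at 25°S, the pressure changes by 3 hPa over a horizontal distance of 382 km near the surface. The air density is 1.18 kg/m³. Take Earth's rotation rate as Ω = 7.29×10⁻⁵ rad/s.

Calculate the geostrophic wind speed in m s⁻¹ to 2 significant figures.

Coriolis parameter at 25°S:
f = 2Ω sin φ = 2 × 7.29×10⁻⁵ × sin 25° = 6.16×10⁻⁵ s⁻¹
Pressure gradient: |∂P/∂n| = 300 Pa / 382000 m = 7.85×10⁻⁴ Pa/m
Geostrophic balance (pressure-gradient force = Coriolis force):
V_g = (1/(fρ)) |∂P/∂n| = 7.85×10⁻⁴ / (6.16×10⁻⁵ × 1.18) = 10.8 m/s

11 m s⁻¹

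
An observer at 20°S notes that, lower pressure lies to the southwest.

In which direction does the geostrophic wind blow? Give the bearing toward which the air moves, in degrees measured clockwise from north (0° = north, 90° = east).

135°

The pressure-gradient force points toward the southwest (bearing 225°).
Geostrophic balance: in the Southern Hemisphere the Coriolis force deflects motion to the left, so the geostrophic wind blows 90° to the left of the pressure-gradient force (low pressure on the right).
Rotating 225° by 90° counterclockwise gives 135° — the wind blows toward the southeast.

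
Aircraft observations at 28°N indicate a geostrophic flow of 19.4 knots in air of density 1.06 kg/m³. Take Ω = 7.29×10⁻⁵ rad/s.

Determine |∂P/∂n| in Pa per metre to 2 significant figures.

7.2×10⁻⁴ Pa/m

Coriolis parameter at 28°N:
f = 2Ω sin φ = 2 × 7.29×10⁻⁵ × sin 28° = 6.84×10⁻⁵ s⁻¹
Wind speed in SI: 19.4 knots = 9.98 m/s
Geostrophic balance rearranged: |∂P/∂n| = f ρ V_g
|∂P/∂n| = 6.84×10⁻⁵ × 1.06 × 9.98 = 7.24×10⁻⁴ Pa/m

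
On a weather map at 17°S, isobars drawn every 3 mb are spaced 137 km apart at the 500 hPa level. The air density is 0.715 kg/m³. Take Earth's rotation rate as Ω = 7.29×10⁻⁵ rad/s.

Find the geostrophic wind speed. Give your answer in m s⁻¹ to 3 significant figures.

Coriolis parameter at 17°S:
f = 2Ω sin φ = 2 × 7.29×10⁻⁵ × sin 17° = 4.26×10⁻⁵ s⁻¹
Pressure gradient: |∂P/∂n| = 300 Pa / 137000 m = 2.19×10⁻³ Pa/m
Geostrophic balance (pressure-gradient force = Coriolis force):
V_g = (1/(fρ)) |∂P/∂n| = 2.19×10⁻³ / (4.26×10⁻⁵ × 0.715) = 71.8 m/s

71.8 m s⁻¹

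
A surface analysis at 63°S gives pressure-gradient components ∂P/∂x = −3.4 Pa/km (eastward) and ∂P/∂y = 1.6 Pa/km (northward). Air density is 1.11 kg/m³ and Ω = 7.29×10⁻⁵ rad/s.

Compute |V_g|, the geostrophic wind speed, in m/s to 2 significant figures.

26 m/s

Coriolis parameter at 63°S:
f = 2Ω sin φ = 2 × 7.29×10⁻⁵ × sin 63° = 1.30×10⁻⁴ s⁻¹
In the Southern Hemisphere f is negative: f = −1.30×10⁻⁴ s⁻¹.
Component geostrophic relations (x east, y north):
u_g = −(1/(fρ)) ∂P/∂y,  v_g = (1/(fρ)) ∂P/∂x
u_g = −(1.6×10⁻³)/(−1.30×10⁻⁴ × 1.11) = 11.1 m/s;  v_g = (−3.4×10⁻³)/(−1.30×10⁻⁴ × 1.11) = 23.6 m/s
|V_g| = √(u_g² + v_g²) = 26.1 m/s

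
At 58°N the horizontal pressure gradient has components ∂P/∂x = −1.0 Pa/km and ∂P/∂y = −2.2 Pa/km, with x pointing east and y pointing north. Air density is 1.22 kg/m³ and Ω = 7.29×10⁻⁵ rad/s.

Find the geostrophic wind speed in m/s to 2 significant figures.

Coriolis parameter at 58°N:
f = 2Ω sin φ = 2 × 7.29×10⁻⁵ × sin 58° = 1.24×10⁻⁴ s⁻¹
Component geostrophic relations (x east, y north):
u_g = −(1/(fρ)) ∂P/∂y,  v_g = (1/(fρ)) ∂P/∂x
u_g = −(−2.2×10⁻³)/(1.24×10⁻⁴ × 1.22) = 14.6 m/s;  v_g = (−1.0×10⁻³)/(1.24×10⁻⁴ × 1.22) = −6.63 m/s
|V_g| = √(u_g² + v_g²) = 16.0 m/s

16 m/s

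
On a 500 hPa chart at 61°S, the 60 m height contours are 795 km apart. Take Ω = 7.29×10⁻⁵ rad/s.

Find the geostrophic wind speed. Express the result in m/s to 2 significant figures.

Coriolis parameter at 61°S:
f = 2Ω sin φ = 2 × 7.29×10⁻⁵ × sin 61° = 1.28×10⁻⁴ s⁻¹
Height gradient: |∂Z/∂n| = 60 m / 795000 m = 7.55×10⁻⁵
On a pressure surface, geostrophic balance gives V_g = (g/f)|∂Z/∂n|:
V_g = 9.81 × 7.55×10⁻⁵ / 1.28×10⁻⁴ = 5.81 m/s

5.8 m/s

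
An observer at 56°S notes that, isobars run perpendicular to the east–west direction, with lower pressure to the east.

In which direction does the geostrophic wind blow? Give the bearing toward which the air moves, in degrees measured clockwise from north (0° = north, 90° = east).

000°

The pressure-gradient force points toward the east (bearing 090°).
Geostrophic balance: in the Southern Hemisphere the Coriolis force deflects motion to the left, so the geostrophic wind blows 90° to the left of the pressure-gradient force (low pressure on the right).
Rotating 090° by 90° counterclockwise gives 000° — the wind blows toward the north.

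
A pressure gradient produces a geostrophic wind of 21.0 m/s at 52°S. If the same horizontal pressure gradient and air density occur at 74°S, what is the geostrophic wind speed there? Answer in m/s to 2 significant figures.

With the same pressure gradient and density, V_g ∝ 1/f ∝ 1/sin φ.
V₂ = V₁ · sin φ₁ / sin φ₂ = 21.0 × sin 52° / sin 74°
V₂ = 21.0 × 0.7880/0.9613 = 17 m/s

17 m/s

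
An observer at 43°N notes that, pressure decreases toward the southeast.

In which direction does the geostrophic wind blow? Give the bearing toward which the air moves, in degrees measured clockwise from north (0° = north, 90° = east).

225°

The pressure-gradient force points toward the southeast (bearing 135°).
Geostrophic balance: in the Northern Hemisphere the Coriolis force deflects motion to the right, so the geostrophic wind blows 90° to the right of the pressure-gradient force (low pressure on the left).
Rotating 135° by 90° clockwise gives 225° — the wind blows toward the southwest.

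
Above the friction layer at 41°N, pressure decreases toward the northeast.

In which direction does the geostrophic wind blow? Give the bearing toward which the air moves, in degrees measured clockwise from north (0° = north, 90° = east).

The pressure-gradient force points toward the northeast (bearing 045°).
Geostrophic balance: in the Northern Hemisphere the Coriolis force deflects motion to the right, so the geostrophic wind blows 90° to the right of the pressure-gradient force (low pressure on the left).
Rotating 045° by 90° clockwise gives 135° — the wind blows toward the southeast.

135°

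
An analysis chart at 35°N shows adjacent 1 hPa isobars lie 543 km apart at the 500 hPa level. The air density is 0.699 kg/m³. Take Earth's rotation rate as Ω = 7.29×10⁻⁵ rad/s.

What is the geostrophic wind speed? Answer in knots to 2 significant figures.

Coriolis parameter at 35°N:
f = 2Ω sin φ = 2 × 7.29×10⁻⁵ × sin 35° = 8.36×10⁻⁵ s⁻¹
Pressure gradient: |∂P/∂n| = 100 Pa / 543000 m = 1.84×10⁻⁴ Pa/m
Geostrophic balance (pressure-gradient force = Coriolis force):
V_g = (1/(fρ)) |∂P/∂n| = 1.84×10⁻⁴ / (8.36×10⁻⁵ × 0.699) = 3.15 m/s
Converting: 3.15 m/s × 1.944 = 6.1 knots

6.1 knots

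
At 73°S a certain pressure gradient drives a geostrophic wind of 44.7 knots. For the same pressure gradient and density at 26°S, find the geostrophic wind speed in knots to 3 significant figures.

With the same pressure gradient and density, V_g ∝ 1/f ∝ 1/sin φ.
V₂ = V₁ · sin φ₁ / sin φ₂ = 44.7 × sin 73° / sin 26°
V₂ = 44.7 × 0.9563/0.4384 = 97.5 knots

97.5 knots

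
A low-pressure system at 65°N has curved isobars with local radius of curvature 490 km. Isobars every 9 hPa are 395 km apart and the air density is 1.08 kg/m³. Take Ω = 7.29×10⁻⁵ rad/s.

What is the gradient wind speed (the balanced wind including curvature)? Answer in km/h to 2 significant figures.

48 km/h

Coriolis parameter at 65°N:
f = 2Ω sin φ = 2 × 7.29×10⁻⁵ × sin 65° = 1.32×10⁻⁴ s⁻¹
Pressure gradient: |∂P/∂n| = 900 Pa / 395000 m = 2.28×10⁻³ Pa/m
Geostrophic speed: V_g = |∂P/∂n|/(fρ) = 2.28×10⁻³/(1.32×10⁻⁴ × 1.08) = 16.0 m/s
Around a low, centrifugal force acts outward with Coriolis, so pressure-gradient force balances both:
(1/ρ)|∂P/∂n| = fV + V²/R  →  V² + fR·V − fR·V_g = 0
With fR = 1.32×10⁻⁴ × 490×10³ m = 64.7 m/s:
V = [−fR + √((fR)² + 4 fR V_g)]/2 = [−64.7 + √(64.7² + 4×64.7×16)]/2 = 13.3 m/s
Subgeostrophic (V < V_g = 16 m/s), as expected around a low.
Converting: 13.3 m/s × 3.6 = 48 km/h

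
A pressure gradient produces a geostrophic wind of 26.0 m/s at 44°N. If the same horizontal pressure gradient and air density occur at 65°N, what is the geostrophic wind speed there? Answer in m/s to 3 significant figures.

19.9 m/s

With the same pressure gradient and density, V_g ∝ 1/f ∝ 1/sin φ.
V₂ = V₁ · sin φ₁ / sin φ₂ = 26.0 × sin 44° / sin 65°
V₂ = 26.0 × 0.6947/0.9063 = 19.9 m/s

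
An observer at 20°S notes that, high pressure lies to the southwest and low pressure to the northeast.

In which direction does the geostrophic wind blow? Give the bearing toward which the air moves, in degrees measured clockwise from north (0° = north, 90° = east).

315°

The pressure-gradient force points toward the northeast (bearing 045°).
Geostrophic balance: in the Southern Hemisphere the Coriolis force deflects motion to the left, so the geostrophic wind blows 90° to the left of the pressure-gradient force (low pressure on the right).
Rotating 045° by 90° counterclockwise gives 315° — the wind blows toward the northwest.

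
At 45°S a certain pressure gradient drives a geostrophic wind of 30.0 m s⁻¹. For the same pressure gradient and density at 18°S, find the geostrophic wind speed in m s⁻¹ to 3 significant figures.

68.6 m s⁻¹

With the same pressure gradient and density, V_g ∝ 1/f ∝ 1/sin φ.
V₂ = V₁ · sin φ₁ / sin φ₂ = 30.0 × sin 45° / sin 18°
V₂ = 30.0 × 0.7071/0.3090 = 68.6 m s⁻¹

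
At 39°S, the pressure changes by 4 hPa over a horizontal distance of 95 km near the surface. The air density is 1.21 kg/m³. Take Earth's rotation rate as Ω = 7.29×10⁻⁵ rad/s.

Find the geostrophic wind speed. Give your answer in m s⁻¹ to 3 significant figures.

Coriolis parameter at 39°S:
f = 2Ω sin φ = 2 × 7.29×10⁻⁵ × sin 39° = 9.18×10⁻⁵ s⁻¹
Pressure gradient: |∂P/∂n| = 400 Pa / 95000 m = 4.21×10⁻³ Pa/m
Geostrophic balance (pressure-gradient force = Coriolis force):
V_g = (1/(fρ)) |∂P/∂n| = 4.21×10⁻³ / (9.18×10⁻⁵ × 1.21) = 37.9 m/s

37.9 m s⁻¹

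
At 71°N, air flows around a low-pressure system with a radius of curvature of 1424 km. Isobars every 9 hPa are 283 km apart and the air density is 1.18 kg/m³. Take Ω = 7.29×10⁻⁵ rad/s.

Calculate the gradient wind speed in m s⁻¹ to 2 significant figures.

18 m s⁻¹

Coriolis parameter at 71°N:
f = 2Ω sin φ = 2 × 7.29×10⁻⁵ × sin 71° = 1.38×10⁻⁴ s⁻¹
Pressure gradient: |∂P/∂n| = 900 Pa / 283000 m = 3.18×10⁻³ Pa/m
Geostrophic speed: V_g = |∂P/∂n|/(fρ) = 3.18×10⁻³/(1.38×10⁻⁴ × 1.18) = 19.5 m/s
Around a low, centrifugal force acts outward with Coriolis, so pressure-gradient force balances both:
(1/ρ)|∂P/∂n| = fV + V²/R  →  V² + fR·V − fR·V_g = 0
With fR = 1.38×10⁻⁴ × 1424×10³ m = 196 m/s:
V = [−fR + √((fR)² + 4 fR V_g)]/2 = [−196 + √(196² + 4×196×19.5)]/2 = 17.9 m/s
Subgeostrophic (V < V_g = 19.5 m/s), as expected around a low.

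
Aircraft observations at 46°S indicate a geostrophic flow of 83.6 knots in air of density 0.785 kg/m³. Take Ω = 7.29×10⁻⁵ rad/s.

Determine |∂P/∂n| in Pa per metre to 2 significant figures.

3.5×10⁻³ Pa/m

Coriolis parameter at 46°S:
f = 2Ω sin φ = 2 × 7.29×10⁻⁵ × sin 46° = 1.05×10⁻⁴ s⁻¹
Wind speed in SI: 83.6 knots = 43.0 m/s
Geostrophic balance rearranged: |∂P/∂n| = f ρ V_g
|∂P/∂n| = 1.05×10⁻⁴ × 0.785 × 43.0 = 3.54×10⁻³ Pa/m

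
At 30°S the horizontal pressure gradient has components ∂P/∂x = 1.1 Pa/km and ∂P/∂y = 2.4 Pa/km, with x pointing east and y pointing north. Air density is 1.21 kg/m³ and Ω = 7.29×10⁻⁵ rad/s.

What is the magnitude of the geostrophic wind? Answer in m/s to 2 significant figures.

30 m/s

Coriolis parameter at 30°S:
f = 2Ω sin φ = 2 × 7.29×10⁻⁵ × sin 30° = 7.29×10⁻⁵ s⁻¹
In the Southern Hemisphere f is negative: f = −7.29×10⁻⁵ s⁻¹.
Component geostrophic relations (x east, y north):
u_g = −(1/(fρ)) ∂P/∂y,  v_g = (1/(fρ)) ∂P/∂x
u_g = −(2.4×10⁻³)/(−7.29×10⁻⁵ × 1.21) = 27.2 m/s;  v_g = (1.1×10⁻³)/(−7.29×10⁻⁵ × 1.21) = −12.5 m/s
|V_g| = √(u_g² + v_g²) = 29.9 m/s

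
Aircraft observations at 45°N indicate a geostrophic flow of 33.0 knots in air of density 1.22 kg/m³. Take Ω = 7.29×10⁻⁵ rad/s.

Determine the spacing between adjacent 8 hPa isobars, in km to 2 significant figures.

Coriolis parameter at 45°N:
f = 2Ω sin φ = 2 × 7.29×10⁻⁵ × sin 45° = 1.03×10⁻⁴ s⁻¹
Wind speed in SI: 33.0 knots = 17.0 m/s
Geostrophic balance rearranged: |∂P/∂n| = f ρ V_g
|∂P/∂n| = 1.03×10⁻⁴ × 1.22 × 17.0 = 2.14×10⁻³ Pa/m
Isobar spacing: Δn = ΔP/|∂P/∂n| = 800 Pa / 2.14×10⁻³ Pa/m = 374658 m ≈ 370 km

370 km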